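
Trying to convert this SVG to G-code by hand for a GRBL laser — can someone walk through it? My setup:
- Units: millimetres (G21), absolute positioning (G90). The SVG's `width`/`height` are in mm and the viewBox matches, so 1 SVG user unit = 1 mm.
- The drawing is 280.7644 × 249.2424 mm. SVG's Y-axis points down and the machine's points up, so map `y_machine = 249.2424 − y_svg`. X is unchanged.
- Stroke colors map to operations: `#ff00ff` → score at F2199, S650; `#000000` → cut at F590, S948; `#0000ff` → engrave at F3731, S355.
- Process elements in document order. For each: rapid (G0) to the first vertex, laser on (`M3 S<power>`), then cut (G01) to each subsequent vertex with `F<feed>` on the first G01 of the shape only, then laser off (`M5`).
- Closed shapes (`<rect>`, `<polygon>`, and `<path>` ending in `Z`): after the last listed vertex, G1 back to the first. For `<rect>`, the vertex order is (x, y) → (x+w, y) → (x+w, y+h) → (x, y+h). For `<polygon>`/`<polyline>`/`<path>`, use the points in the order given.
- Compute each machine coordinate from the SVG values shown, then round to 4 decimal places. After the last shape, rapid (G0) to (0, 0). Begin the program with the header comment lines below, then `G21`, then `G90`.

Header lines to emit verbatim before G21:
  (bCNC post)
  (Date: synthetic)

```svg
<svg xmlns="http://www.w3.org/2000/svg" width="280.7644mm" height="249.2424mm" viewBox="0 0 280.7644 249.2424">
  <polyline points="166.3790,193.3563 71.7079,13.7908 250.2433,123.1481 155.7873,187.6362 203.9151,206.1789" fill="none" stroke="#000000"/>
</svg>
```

viewBox `0 0 280.7644 249.2424` with mm width/height → 1 unit = 1 mm. Flip: y_m = 249.2424 − y_svg.

**Shape 1** — `<polyline>` open polyline, stroke `#000000` → cut (S948, F590). Machine vertices: (166.3790,55.8861) → (71.7079,235.4516) → (250.2433,126.0943) → (155.7873,61.6062) → (203.9151,43.0635). Open path.

(bCNC post)
(Date: synthetic)
G21
G90
G0 X166.3790 Y55.8861
M3 S948
G01 X71.7079 Y235.4516 F590
G01 X250.2433 Y126.0943
G01 X155.7873 Y61.6062
G01 X203.9151 Y43.0635
M5
G0 X0.0000 Y0.0000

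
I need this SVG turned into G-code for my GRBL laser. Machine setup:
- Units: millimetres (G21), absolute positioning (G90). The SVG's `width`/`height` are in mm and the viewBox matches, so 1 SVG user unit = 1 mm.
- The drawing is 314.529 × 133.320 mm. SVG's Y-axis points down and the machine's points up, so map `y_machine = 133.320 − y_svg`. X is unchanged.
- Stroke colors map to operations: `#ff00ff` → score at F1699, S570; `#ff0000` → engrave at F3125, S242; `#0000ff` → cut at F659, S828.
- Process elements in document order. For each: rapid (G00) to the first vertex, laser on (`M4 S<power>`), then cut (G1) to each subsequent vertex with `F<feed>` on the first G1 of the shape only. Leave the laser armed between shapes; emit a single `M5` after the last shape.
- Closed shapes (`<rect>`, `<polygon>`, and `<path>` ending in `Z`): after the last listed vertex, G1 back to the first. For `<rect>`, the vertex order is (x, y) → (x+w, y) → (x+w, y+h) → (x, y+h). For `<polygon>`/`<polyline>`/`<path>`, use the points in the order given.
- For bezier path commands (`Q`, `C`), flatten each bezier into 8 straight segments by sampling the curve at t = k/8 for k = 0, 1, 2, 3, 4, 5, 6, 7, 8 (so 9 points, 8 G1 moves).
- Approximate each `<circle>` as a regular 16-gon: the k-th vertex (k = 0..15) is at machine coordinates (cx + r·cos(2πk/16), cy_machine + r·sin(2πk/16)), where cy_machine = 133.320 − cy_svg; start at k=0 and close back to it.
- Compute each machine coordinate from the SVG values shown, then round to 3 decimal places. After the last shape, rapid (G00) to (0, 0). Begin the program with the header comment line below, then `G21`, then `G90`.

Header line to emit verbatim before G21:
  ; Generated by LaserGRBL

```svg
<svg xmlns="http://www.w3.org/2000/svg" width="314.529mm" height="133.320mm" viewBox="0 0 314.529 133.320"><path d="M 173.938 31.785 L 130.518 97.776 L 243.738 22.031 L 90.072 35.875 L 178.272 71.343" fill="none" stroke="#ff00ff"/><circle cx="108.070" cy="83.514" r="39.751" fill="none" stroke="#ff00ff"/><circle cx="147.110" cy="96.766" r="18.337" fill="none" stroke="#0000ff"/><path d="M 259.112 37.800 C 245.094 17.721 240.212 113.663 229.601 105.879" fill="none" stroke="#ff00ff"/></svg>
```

; Generated by LaserGRBL
G21
G90
G00 X173.938 Y101.535
M4 S570
G1 X130.518 Y35.544 F1699
G1 X243.738 Y111.289
G1 X90.072 Y97.445
G1 X178.272 Y61.977
G00 X147.821 Y49.806
M4 S570
G1 X144.795 Y65.018 F1699
G1 X136.178 Y77.914
G1 X123.282 Y86.531
G1 X108.070 Y89.557
G1 X92.858 Y86.531
G1 X79.962 Y77.914
G1 X71.345 Y65.018
G1 X68.319 Y49.806
G1 X71.345 Y34.594
G1 X79.962 Y21.698
G1 X92.858 Y13.081
G1 X108.070 Y10.055
G1 X123.282 Y13.081
G1 X136.178 Y21.698
G1 X144.795 Y34.594
G1 X147.821 Y49.806
G00 X165.447 Y36.554
M4 S828
G1 X164.051 Y43.571 F659
G1 X160.076 Y49.520
G1 X154.127 Y53.495
G1 X147.110 Y54.891
G1 X140.093 Y53.495
G1 X134.144 Y49.520
G1 X130.169 Y43.571
G1 X128.773 Y36.554
G1 X130.169 Y29.537
G1 X134.144 Y23.588
G1 X140.093 Y19.613
G1 X147.110 Y18.217
G1 X154.127 Y19.613
G1 X160.076 Y23.588
G1 X164.051 Y29.537
G1 X165.447 Y36.554
G00 X259.112 Y95.520
M4 S570
G1 X254.254 Y98.040 F1699
G1 X250.079 Y92.259
G1 X246.412 Y80.751
G1 X243.079 Y66.091
G1 X239.905 Y50.855
G1 X236.717 Y37.618
G1 X233.341 Y28.955
G1 X229.601 Y27.441
M5
G00 X0.000 Y0.000

Since the viewBox matches the mm dimensions, user units are millimetres directly. The only transform is the Y-flip y_m = 133.320 − y_svg.

Shape 1 is a open polyline drawn with `<path>`. Its stroke #ff00ff means score at S570, F1699. After flipping Y the toolpath is (173.938,101.535) → (130.518,35.544) → (243.738,111.289) → (90.072,97.445) → (178.272,61.977).

Shape 2 is a circle drawn with `<circle>`. Its stroke #ff00ff means score at S570, F1699. After flipping Y the toolpath is (147.821,49.806) → (144.795,65.018) → (136.178,77.914) → (123.282,86.531) → (108.070,89.557) → (92.858,86.531) → (79.962,77.914) → (71.345,65.018) → (68.319,49.806) → (71.345,34.594) → (79.962,21.698) → (92.858,13.081) → (108.070,10.055) → (123.282,13.081) → (136.178,21.698) → (144.795,34.594) → (147.821,49.806), returning to the start.

Shape 3 is a circle drawn with `<circle>`. Its stroke #0000ff means cut at S828, F659. After flipping Y the toolpath is (165.447,36.554) → (164.051,43.571) → (160.076,49.520) → (154.127,53.495) → (147.110,54.891) → (140.093,53.495) → (134.144,49.520) → (130.169,43.571) → (128.773,36.554) → (130.169,29.537) → (134.144,23.588) → (140.093,19.613) → (147.110,18.217) → (154.127,19.613) → (160.076,23.588) → (164.051,29.537) → (165.447,36.554), returning to the start.

Shape 4 is a cubic bezier drawn with `<path>`. Its stroke #ff00ff means score at S570, F1699. After flipping Y the toolpath is (259.112,95.520) → (254.254,98.040) → (250.079,92.259) → (246.412,80.751) → (243.079,66.091) → (239.905,50.855) → (236.717,37.618) → (233.341,28.955) → (229.601,27.441).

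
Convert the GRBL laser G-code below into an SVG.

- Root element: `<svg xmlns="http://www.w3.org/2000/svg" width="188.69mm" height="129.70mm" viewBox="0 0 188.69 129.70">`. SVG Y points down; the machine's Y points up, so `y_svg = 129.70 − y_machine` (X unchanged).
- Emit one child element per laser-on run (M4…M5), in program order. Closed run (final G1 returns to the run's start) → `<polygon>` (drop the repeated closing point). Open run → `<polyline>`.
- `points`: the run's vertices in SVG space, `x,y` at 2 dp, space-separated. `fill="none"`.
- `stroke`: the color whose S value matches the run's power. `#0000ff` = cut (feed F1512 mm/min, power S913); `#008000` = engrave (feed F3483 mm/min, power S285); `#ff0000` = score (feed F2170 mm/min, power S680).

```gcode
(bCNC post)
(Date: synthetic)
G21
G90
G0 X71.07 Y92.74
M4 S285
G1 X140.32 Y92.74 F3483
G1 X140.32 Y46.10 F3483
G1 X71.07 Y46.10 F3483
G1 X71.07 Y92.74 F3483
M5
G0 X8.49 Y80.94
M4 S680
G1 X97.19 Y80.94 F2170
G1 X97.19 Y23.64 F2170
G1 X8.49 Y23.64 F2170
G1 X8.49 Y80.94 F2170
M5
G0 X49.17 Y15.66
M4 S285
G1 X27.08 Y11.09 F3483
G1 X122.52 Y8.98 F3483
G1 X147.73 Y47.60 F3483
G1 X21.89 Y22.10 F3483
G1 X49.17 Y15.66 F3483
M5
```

<svg xmlns="http://www.w3.org/2000/svg" width="188.69mm" height="129.70mm" viewBox="0 0 188.69 129.70">
  <polygon points="71.07,36.96 140.32,36.96 140.32,83.60 71.07,83.60" fill="none" stroke="#008000"/>
  <polygon points="8.49,48.76 97.19,48.76 97.19,106.06 8.49,106.06" fill="none" stroke="#ff0000"/>
  <polygon points="49.17,114.04 27.08,118.61 122.52,120.72 147.73,82.10 21.89,107.60" fill="none" stroke="#008000"/>
</svg>

Machine Y-up, SVG Y-down with viewBox height 129.70, so y_svg = 129.70 − y_machine; X carries over.

Run 1: power S285 maps to stroke `#008000` (engrave). The run returns to its start, so emit a `<polygon>` with points (Y-flipped): 71.07,36.96 140.32,36.96 140.32,83.60 71.07,83.60.

Run 2: the run's S680 means `#ff0000` (score). The run returns to its start, so emit a `<polygon>` with points (Y-flipped): 8.49,48.76 97.19,48.76 97.19,106.06 8.49,106.06.

Run 3: S285 ⇒ engrave layer `#008000`. The run returns to its start, so emit a `<polygon>` with points (Y-flipped): 49.17,114.04 27.08,118.61 122.52,120.72 147.73,82.10 21.89,107.60.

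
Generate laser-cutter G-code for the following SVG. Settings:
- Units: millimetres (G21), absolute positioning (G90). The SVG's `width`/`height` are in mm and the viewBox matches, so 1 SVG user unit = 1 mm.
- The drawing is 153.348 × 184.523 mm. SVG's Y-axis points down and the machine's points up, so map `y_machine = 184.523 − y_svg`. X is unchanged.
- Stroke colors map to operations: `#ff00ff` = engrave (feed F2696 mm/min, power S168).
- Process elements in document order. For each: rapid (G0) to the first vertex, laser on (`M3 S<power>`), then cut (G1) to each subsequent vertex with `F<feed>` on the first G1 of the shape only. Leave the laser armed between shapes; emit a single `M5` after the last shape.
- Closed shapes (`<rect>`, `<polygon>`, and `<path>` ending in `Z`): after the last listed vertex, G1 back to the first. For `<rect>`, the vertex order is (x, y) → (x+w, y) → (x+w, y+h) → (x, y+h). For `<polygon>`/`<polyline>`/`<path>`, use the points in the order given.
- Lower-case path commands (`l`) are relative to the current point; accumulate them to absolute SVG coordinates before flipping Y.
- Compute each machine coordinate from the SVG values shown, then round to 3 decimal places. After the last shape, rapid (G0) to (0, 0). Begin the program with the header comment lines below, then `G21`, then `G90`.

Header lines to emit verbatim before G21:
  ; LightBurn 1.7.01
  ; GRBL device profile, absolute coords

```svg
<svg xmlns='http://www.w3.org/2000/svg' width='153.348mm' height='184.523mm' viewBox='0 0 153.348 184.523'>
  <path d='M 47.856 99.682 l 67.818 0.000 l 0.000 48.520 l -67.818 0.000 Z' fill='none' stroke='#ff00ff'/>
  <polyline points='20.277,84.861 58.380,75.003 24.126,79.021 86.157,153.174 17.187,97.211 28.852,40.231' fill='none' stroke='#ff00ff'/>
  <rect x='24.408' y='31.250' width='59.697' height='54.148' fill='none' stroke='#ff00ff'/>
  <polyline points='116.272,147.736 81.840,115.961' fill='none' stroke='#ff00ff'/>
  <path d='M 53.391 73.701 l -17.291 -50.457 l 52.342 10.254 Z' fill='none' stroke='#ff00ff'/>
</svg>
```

; LightBurn 1.7.01
; GRBL device profile, absolute coords
G21
G90
G0 X47.856 Y84.841
M3 S168
G1 X115.674 Y84.841 F2696
G1 X115.674 Y36.321
G1 X47.856 Y36.321
G1 X47.856 Y84.841
G0 X20.277 Y99.662
M3 S168
G1 X58.380 Y109.520 F2696
G1 X24.126 Y105.502
G1 X86.157 Y31.349
G1 X17.187 Y87.312
G1 X28.852 Y144.292
G0 X24.408 Y153.273
M3 S168
G1 X84.105 Y153.273 F2696
G1 X84.105 Y99.125
G1 X24.408 Y99.125
G1 X24.408 Y153.273
G0 X116.272 Y36.787
M3 S168
G1 X81.840 Y68.562 F2696
G0 X53.391 Y110.822
M3 S168
G1 X36.100 Y161.279 F2696
G1 X88.442 Y151.025
G1 X53.391 Y110.822
M5
G0 X0.000 Y0.000

viewBox `0 0 153.348 184.523` with mm width/height → 1 unit = 1 mm. Flip: y_m = 184.523 − y_svg.

**Shape 1** — `<path>` rectangle, stroke `#ff00ff` → engrave (S168, F2696). Machine vertices: (47.856,84.841) → (115.674,84.841) → (115.674,36.321) → (47.856,36.321) → (47.856,84.841). Closed: final G1 returns to the first vertex.

**Shape 2** — `<polyline>` open polyline, stroke `#ff00ff` → engrave (S168, F2696). Machine vertices: (20.277,99.662) → (58.380,109.520) → (24.126,105.502) → (86.157,31.349) → (17.187,87.312) → (28.852,144.292). Open path.

**Shape 3** — `<rect>` rectangle, stroke `#ff00ff` → engrave (S168, F2696). Machine vertices: (24.408,153.273) → (84.105,153.273) → (84.105,99.125) → (24.408,99.125) → (24.408,153.273). Closed: final G1 returns to the first vertex.

**Shape 4** — `<polyline>` line segment, stroke `#ff00ff` → engrave (S168, F2696). Machine vertices: (116.272,36.787) → (81.840,68.562). Open path.

**Shape 5** — `<path>` regular polygon, stroke `#ff00ff` → engrave (S168, F2696). Machine vertices: (53.391,110.822) → (36.100,161.279) → (88.442,151.025) → (53.391,110.822). Closed: final G1 returns to the first vertex.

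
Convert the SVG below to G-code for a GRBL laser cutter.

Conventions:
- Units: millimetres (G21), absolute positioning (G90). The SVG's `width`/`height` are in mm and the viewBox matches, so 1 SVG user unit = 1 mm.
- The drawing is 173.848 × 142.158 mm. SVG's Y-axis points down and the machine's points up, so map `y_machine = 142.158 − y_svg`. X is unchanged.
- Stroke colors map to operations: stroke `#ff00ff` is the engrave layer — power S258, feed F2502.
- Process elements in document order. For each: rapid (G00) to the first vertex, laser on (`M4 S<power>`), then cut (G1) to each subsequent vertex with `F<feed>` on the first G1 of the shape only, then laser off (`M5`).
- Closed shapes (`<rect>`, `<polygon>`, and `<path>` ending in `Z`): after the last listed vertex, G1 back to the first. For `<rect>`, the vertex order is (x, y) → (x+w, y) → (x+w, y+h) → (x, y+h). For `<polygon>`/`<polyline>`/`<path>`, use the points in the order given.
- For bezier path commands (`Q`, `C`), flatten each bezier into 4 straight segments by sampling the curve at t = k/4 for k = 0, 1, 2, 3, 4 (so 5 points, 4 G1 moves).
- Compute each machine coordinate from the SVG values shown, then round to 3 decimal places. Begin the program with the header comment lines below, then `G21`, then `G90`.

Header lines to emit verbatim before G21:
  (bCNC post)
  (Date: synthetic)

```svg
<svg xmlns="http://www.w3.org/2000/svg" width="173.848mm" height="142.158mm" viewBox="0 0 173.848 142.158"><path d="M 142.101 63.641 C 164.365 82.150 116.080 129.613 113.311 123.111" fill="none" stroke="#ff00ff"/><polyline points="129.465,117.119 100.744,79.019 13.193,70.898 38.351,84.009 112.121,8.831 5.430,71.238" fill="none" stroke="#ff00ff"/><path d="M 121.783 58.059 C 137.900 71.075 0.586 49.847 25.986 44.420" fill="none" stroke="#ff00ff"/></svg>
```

Since the viewBox matches the mm dimensions, user units are millimetres directly. The only transform is the Y-flip y_m = 142.158 − y_svg.

Shape 1 is a cubic bezier drawn with `<path>`. Its stroke #ff00ff means engrave at S258, F2502. After flipping Y the toolpath is (142.101,78.517) → (147.385,60.502) → (137.093,39.403) → (122.108,22.993) → (113.311,19.047).

Shape 2 is a open polyline drawn with `<polyline>`. Its stroke #ff00ff means engrave at S258, F2502. After flipping Y the toolpath is (129.465,25.039) → (100.744,63.139) → (13.193,71.260) → (38.351,58.149) → (112.121,133.327) → (5.430,70.920).

Shape 3 is a cubic bezier drawn with `<path>`. Its stroke #ff00ff means engrave at S258, F2502. After flipping Y the toolpath is (121.783,84.099) → (110.042,79.976) → (70.403,84.002) → (32.505,91.487) → (25.986,97.738).

(bCNC post)
(Date: synthetic)
G21
G90
G00 X142.101 Y78.517
M4 S258
G1 X147.385 Y60.502 F2502
G1 X137.093 Y39.403
G1 X122.108 Y22.993
G1 X113.311 Y19.047
M5
G00 X129.465 Y25.039
M4 S258
G1 X100.744 Y63.139 F2502
G1 X13.193 Y71.260
G1 X38.351 Y58.149
G1 X112.121 Y133.327
G1 X5.430 Y70.920
M5
G00 X121.783 Y84.099
M4 S258
G1 X110.042 Y79.976 F2502
G1 X70.403 Y84.002
G1 X32.505 Y91.487
G1 X25.986 Y97.738
M5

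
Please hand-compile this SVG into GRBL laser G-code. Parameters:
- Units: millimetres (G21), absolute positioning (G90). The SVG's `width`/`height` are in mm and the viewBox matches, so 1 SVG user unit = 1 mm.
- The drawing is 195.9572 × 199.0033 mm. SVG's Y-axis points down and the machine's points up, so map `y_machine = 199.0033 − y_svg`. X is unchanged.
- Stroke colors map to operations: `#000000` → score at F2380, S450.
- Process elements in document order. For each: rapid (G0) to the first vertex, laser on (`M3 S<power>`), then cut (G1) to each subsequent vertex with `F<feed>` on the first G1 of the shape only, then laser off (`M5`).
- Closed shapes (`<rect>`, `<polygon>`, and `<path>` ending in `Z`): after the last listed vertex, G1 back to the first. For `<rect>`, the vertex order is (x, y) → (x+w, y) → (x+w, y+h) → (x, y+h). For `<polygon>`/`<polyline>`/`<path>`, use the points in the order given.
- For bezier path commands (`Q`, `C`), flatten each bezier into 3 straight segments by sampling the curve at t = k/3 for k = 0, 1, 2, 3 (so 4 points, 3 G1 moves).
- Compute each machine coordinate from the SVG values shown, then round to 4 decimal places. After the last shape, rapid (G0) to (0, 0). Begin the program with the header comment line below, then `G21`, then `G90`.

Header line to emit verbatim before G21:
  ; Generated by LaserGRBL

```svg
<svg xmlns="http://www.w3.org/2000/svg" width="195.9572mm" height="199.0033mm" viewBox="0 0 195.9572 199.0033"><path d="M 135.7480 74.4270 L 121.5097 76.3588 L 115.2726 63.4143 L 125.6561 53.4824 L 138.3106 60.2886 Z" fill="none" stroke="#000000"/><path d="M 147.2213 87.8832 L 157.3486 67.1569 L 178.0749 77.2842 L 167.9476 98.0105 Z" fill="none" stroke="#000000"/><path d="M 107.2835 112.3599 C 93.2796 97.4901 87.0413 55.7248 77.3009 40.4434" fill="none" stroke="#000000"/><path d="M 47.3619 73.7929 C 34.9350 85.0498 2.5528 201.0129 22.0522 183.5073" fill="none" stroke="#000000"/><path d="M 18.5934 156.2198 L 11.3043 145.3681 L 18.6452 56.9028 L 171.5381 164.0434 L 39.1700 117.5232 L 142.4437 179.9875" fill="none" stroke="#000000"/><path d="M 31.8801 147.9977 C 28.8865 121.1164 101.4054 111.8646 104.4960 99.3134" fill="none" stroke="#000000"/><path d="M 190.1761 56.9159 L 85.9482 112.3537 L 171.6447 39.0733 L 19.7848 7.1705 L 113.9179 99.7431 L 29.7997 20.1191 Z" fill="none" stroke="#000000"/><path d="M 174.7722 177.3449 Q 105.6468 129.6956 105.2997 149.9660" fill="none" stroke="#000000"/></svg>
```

; Generated by LaserGRBL
G21
G90
G0 X135.7480 Y124.5763
M3 S450
G1 X121.5097 Y122.6445 F2380
G1 X115.2726 Y135.5890
G1 X125.6561 Y145.5209
G1 X138.3106 Y138.7147
G1 X135.7480 Y124.5763
M5
G0 X147.2213 Y111.1201
M3 S450
G1 X157.3486 Y131.8464 F2380
G1 X178.0749 Y121.7191
G1 X167.9476 Y100.9928
G1 X147.2213 Y111.1201
M5
G0 X107.2835 Y86.6434
M3 S450
G1 X95.4508 Y108.5014 F2380
G1 X86.2913 Y136.4275
G1 X77.3009 Y158.5599
M5
G0 X47.3619 Y125.2104
M3 S450
G1 X30.9439 Y87.8727 F2380
G1 X17.1860 Y33.6587
G1 X22.0522 Y15.4960
M5
G0 X18.5934 Y42.7835
M3 S450
G1 X11.3043 Y53.6352 F2380
G1 X18.6452 Y142.1005
G1 X171.5381 Y34.9599
G1 X39.1700 Y81.4801
G1 X142.4437 Y19.0158
M5
G0 X31.8801 Y51.0056
M3 S450
G1 X48.6892 Y72.7855 F2380
G1 X83.6308 Y87.4634
G1 X104.4960 Y99.6899
M5
G0 X190.1761 Y142.0874
M3 S450
G1 X85.9482 Y86.6496 F2380
G1 X171.6447 Y159.9300
G1 X19.7848 Y191.8328
G1 X113.9179 Y99.2602
G1 X29.7997 Y178.8842
G1 X190.1761 Y142.0874
M5
G0 X174.7722 Y21.6584
M3 S450
G1 X136.3306 Y45.8780 F2380
G1 X113.1731 Y55.0043
G1 X105.2997 Y49.0373
M5
G0 X0.0000 Y0.0000

Since the viewBox matches the mm dimensions, user units are millimetres directly. The only transform is the Y-flip y_m = 199.0033 − y_svg.

Shape 1 is a regular polygon drawn with `<path>`. Its stroke #000000 means score at S450, F2380. After flipping Y the toolpath is (135.7480,124.5763) → (121.5097,122.6445) → (115.2726,135.5890) → (125.6561,145.5209) → (138.3106,138.7147) → (135.7480,124.5763), returning to the start.

Shape 2 is a regular polygon drawn with `<path>`. Its stroke #000000 means score at S450, F2380. After flipping Y the toolpath is (147.2213,111.1201) → (157.3486,131.8464) → (178.0749,121.7191) → (167.9476,100.9928) → (147.2213,111.1201), returning to the start.

Shape 3 is a cubic bezier drawn with `<path>`. Its stroke #000000 means score at S450, F2380. After flipping Y the toolpath is (107.2835,86.6434) → (95.4508,108.5014) → (86.2913,136.4275) → (77.3009,158.5599).

Shape 4 is a cubic bezier drawn with `<path>`. Its stroke #000000 means score at S450, F2380. After flipping Y the toolpath is (47.3619,125.2104) → (30.9439,87.8727) → (17.1860,33.6587) → (22.0522,15.4960).

Shape 5 is a open polyline drawn with `<path>`. Its stroke #000000 means score at S450, F2380. After flipping Y the toolpath is (18.5934,42.7835) → (11.3043,53.6352) → (18.6452,142.1005) → (171.5381,34.9599) → (39.1700,81.4801) → (142.4437,19.0158).

Shape 6 is a cubic bezier drawn with `<path>`. Its stroke #000000 means score at S450, F2380. After flipping Y the toolpath is (31.8801,51.0056) → (48.6892,72.7855) → (83.6308,87.4634) → (104.4960,99.6899).

Shape 7 is a closed polygon drawn with `<path>`. Its stroke #000000 means score at S450, F2380. After flipping Y the toolpath is (190.1761,142.0874) → (85.9482,86.6496) → (171.6447,159.9300) → (19.7848,191.8328) → (113.9179,99.2602) → (29.7997,178.8842) → (190.1761,142.0874), returning to the start.

Shape 8 is a quadratic bezier drawn with `<path>`. Its stroke #000000 means score at S450, F2380. After flipping Y the toolpath is (174.7722,21.6584) → (136.3306,45.8780) → (113.1731,55.0043) → (105.2997,49.0373).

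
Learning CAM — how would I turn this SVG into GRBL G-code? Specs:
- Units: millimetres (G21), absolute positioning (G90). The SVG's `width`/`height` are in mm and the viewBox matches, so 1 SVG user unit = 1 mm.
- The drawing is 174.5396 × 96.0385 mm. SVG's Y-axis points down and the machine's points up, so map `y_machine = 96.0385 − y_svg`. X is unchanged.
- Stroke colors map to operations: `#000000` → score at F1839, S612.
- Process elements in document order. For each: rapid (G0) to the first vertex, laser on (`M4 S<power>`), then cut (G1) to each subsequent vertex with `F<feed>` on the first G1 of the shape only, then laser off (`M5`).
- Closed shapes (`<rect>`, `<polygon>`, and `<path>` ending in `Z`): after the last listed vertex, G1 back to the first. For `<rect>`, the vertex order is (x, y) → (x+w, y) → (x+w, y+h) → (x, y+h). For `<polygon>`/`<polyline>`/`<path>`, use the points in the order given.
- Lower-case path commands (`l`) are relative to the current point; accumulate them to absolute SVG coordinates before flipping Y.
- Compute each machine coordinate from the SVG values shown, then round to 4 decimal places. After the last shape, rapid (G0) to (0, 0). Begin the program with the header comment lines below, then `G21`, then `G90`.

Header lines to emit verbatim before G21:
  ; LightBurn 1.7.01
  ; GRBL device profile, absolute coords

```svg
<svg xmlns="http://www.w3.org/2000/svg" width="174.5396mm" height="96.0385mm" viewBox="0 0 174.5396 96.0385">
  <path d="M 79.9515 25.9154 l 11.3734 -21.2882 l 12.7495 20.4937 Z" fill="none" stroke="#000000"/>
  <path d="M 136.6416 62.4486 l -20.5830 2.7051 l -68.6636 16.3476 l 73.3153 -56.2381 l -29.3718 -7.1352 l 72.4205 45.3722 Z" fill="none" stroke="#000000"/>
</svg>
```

Since the viewBox matches the mm dimensions, user units are millimetres directly. The only transform is the Y-flip y_m = 96.0385 − y_svg.

Shape 1 is a regular polygon drawn with `<path>`. Its stroke #000000 means score at S612, F1839. After flipping Y the toolpath is (79.9515,70.1231) → (91.3249,91.4113) → (104.0744,70.9176) → (79.9515,70.1231), returning to the start.

Shape 2 is a closed polygon drawn with `<path>`. Its stroke #000000 means score at S612, F1839. After flipping Y the toolpath is (136.6416,33.5899) → (116.0586,30.8848) → (47.3950,14.5372) → (120.7103,70.7753) → (91.3385,77.9105) → (163.7590,32.5383) → (136.6416,33.5899), returning to the start.

; LightBurn 1.7.01
; GRBL device profile, absolute coords
G21
G90
G0 X79.9515 Y70.1231
M4 S612
G1 X91.3249 Y91.4113 F1839
G1 X104.0744 Y70.9176
G1 X79.9515 Y70.1231
M5
G0 X136.6416 Y33.5899
M4 S612
G1 X116.0586 Y30.8848 F1839
G1 X47.3950 Y14.5372
G1 X120.7103 Y70.7753
G1 X91.3385 Y77.9105
G1 X163.7590 Y32.5383
G1 X136.6416 Y33.5899
M5
G0 X0.0000 Y0.0000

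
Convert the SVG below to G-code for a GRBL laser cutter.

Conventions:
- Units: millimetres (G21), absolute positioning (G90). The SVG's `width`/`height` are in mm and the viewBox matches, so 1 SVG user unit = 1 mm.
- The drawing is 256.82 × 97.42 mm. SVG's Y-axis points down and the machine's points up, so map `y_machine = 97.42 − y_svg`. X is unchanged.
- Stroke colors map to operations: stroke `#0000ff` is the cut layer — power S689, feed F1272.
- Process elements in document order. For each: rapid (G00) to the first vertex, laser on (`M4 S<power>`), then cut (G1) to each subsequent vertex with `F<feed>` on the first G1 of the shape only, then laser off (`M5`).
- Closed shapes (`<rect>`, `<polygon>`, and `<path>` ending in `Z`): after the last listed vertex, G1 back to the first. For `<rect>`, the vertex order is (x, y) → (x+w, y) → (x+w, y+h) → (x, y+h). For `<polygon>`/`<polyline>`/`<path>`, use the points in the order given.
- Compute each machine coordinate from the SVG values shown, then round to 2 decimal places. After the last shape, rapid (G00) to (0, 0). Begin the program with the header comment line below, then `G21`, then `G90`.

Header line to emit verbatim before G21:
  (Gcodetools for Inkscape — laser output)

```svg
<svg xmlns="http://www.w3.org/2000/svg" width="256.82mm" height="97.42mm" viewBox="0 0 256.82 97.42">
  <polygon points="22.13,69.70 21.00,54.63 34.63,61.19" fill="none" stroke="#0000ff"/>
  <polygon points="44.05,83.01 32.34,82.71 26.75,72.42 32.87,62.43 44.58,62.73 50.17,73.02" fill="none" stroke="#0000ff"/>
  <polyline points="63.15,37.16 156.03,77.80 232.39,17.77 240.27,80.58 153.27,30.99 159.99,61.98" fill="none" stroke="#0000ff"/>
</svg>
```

Since the viewBox matches the mm dimensions, user units are millimetres directly. The only transform is the Y-flip y_m = 97.42 − y_svg.

Shape 1 is a regular polygon drawn with `<polygon>`. Its stroke #0000ff means cut at S689, F1272. After flipping Y the toolpath is (22.13,27.72) → (21.00,42.79) → (34.63,36.23) → (22.13,27.72), returning to the start.

Shape 2 is a regular polygon drawn with `<polygon>`. Its stroke #0000ff means cut at S689, F1272. After flipping Y the toolpath is (44.05,14.41) → (32.34,14.71) → (26.75,25.00) → (32.87,34.99) → (44.58,34.69) → (50.17,24.40) → (44.05,14.41), returning to the start.

Shape 3 is a open polyline drawn with `<polyline>`. Its stroke #0000ff means cut at S689, F1272. After flipping Y the toolpath is (63.15,60.26) → (156.03,19.62) → (232.39,79.65) → (240.27,16.84) → (153.27,66.43) → (159.99,35.44).

(Gcodetools for Inkscape — laser output)
G21
G90
G00 X22.13 Y27.72
M4 S689
G1 X21.00 Y42.79 F1272
G1 X34.63 Y36.23
G1 X22.13 Y27.72
M5
G00 X44.05 Y14.41
M4 S689
G1 X32.34 Y14.71 F1272
G1 X26.75 Y25.00
G1 X32.87 Y34.99
G1 X44.58 Y34.69
G1 X50.17 Y24.40
G1 X44.05 Y14.41
M5
G00 X63.15 Y60.26
M4 S689
G1 X156.03 Y19.62 F1272
G1 X232.39 Y79.65
G1 X240.27 Y16.84
G1 X153.27 Y66.43
G1 X159.99 Y35.44
M5
G00 X0.00 Y0.00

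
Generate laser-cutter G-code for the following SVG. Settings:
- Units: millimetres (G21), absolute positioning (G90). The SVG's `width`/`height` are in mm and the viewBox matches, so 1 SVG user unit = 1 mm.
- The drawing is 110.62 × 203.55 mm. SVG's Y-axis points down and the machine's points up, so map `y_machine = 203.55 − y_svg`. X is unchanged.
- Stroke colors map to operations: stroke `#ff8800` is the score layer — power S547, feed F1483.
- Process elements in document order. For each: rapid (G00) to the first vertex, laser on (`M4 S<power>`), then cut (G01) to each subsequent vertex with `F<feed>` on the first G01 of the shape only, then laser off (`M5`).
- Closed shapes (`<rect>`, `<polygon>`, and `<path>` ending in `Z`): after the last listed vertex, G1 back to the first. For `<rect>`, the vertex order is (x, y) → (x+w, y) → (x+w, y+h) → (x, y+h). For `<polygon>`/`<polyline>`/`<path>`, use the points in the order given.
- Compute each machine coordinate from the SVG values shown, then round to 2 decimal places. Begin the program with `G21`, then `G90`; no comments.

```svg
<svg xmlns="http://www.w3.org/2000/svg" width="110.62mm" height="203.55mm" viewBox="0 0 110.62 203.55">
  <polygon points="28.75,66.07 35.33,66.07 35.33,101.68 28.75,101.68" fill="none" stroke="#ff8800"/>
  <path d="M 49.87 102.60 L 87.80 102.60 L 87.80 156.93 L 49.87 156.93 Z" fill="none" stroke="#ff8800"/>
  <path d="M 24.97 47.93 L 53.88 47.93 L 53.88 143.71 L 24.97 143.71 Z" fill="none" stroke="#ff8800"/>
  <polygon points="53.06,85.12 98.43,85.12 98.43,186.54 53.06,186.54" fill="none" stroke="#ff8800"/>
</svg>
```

G21
G90
G00 X28.75 Y137.48
M4 S547
G01 X35.33 Y137.48 F1483
G01 X35.33 Y101.87
G01 X28.75 Y101.87
G01 X28.75 Y137.48
M5
G00 X49.87 Y100.95
M4 S547
G01 X87.80 Y100.95 F1483
G01 X87.80 Y46.62
G01 X49.87 Y46.62
G01 X49.87 Y100.95
M5
G00 X24.97 Y155.62
M4 S547
G01 X53.88 Y155.62 F1483
G01 X53.88 Y59.84
G01 X24.97 Y59.84
G01 X24.97 Y155.62
M5
G00 X53.06 Y118.43
M4 S547
G01 X98.43 Y118.43 F1483
G01 X98.43 Y17.01
G01 X53.06 Y17.01
G01 X53.06 Y118.43
M5

1 u = 1 mm; y_m = 203.55 − y.

[1] `<polygon>` rectangle, #ff8800→score S547 F1483: (28.75,137.48) → (35.33,137.48) → (35.33,101.87) → (28.75,101.87) → (28.75,137.48) (closed)

[2] `<path>` rectangle, #ff8800→score S547 F1483: (49.87,100.95) → (87.80,100.95) → (87.80,46.62) → (49.87,46.62) → (49.87,100.95) (closed)

[3] `<path>` rectangle, #ff8800→score S547 F1483: (24.97,155.62) → (53.88,155.62) → (53.88,59.84) → (24.97,59.84) → (24.97,155.62) (closed)

[4] `<polygon>` rectangle, #ff8800→score S547 F1483: (53.06,118.43) → (98.43,118.43) → (98.43,17.01) → (53.06,17.01) → (53.06,118.43) (closed)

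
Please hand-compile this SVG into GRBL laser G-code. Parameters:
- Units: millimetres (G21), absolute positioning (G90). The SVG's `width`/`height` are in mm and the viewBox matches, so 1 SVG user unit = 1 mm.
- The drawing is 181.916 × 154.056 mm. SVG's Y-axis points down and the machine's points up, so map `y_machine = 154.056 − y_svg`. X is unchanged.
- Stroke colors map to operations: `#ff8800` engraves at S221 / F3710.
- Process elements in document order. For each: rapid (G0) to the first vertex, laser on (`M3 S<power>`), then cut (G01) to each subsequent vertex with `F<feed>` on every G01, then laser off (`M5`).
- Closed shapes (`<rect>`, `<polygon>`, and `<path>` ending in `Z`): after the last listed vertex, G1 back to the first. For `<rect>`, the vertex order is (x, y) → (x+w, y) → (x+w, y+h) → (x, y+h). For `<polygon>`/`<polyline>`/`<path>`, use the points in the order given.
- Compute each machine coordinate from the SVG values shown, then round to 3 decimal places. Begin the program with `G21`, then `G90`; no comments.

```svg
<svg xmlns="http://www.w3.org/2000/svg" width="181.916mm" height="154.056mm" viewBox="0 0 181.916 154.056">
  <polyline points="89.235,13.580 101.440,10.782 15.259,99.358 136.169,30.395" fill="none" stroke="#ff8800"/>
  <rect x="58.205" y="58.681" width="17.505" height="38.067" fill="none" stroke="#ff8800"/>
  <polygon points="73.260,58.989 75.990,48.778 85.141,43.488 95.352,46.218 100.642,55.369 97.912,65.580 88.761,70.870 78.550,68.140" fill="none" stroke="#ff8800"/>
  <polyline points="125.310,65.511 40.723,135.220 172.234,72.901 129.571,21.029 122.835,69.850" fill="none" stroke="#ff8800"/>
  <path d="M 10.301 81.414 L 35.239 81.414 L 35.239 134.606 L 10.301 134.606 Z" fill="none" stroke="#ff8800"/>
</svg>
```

G21
G90
G0 X89.235 Y140.476
M3 S221
G01 X101.440 Y143.274 F3710
G01 X15.259 Y54.698 F3710
G01 X136.169 Y123.661 F3710
M5
G0 X58.205 Y95.375
M3 S221
G01 X75.710 Y95.375 F3710
G01 X75.710 Y57.308 F3710
G01 X58.205 Y57.308 F3710
G01 X58.205 Y95.375 F3710
M5
G0 X73.260 Y95.067
M3 S221
G01 X75.990 Y105.278 F3710
G01 X85.141 Y110.568 F3710
G01 X95.352 Y107.838 F3710
G01 X100.642 Y98.687 F3710
G01 X97.912 Y88.476 F3710
G01 X88.761 Y83.186 F3710
G01 X78.550 Y85.916 F3710
G01 X73.260 Y95.067 F3710
M5
G0 X125.310 Y88.545
M3 S221
G01 X40.723 Y18.836 F3710
G01 X172.234 Y81.155 F3710
G01 X129.571 Y133.027 F3710
G01 X122.835 Y84.206 F3710
M5
G0 X10.301 Y72.642
M3 S221
G01 X35.239 Y72.642 F3710
G01 X35.239 Y19.450 F3710
G01 X10.301 Y19.450 F3710
G01 X10.301 Y72.642 F3710
M5

Since the viewBox matches the mm dimensions, user units are millimetres directly. The only transform is the Y-flip y_m = 154.056 − y_svg.

Shape 1 is a open polyline drawn with `<polyline>`. Its stroke #ff8800 means engrave at S221, F3710. After flipping Y the toolpath is (89.235,140.476) → (101.440,143.274) → (15.259,54.698) → (136.169,123.661).

Shape 2 is a rectangle drawn with `<rect>`. Its stroke #ff8800 means engrave at S221, F3710. After flipping Y the toolpath is (58.205,95.375) → (75.710,95.375) → (75.710,57.308) → (58.205,57.308) → (58.205,95.375), returning to the start.

Shape 3 is a regular polygon drawn with `<polygon>`. Its stroke #ff8800 means engrave at S221, F3710. After flipping Y the toolpath is (73.260,95.067) → (75.990,105.278) → (85.141,110.568) → (95.352,107.838) → (100.642,98.687) → (97.912,88.476) → (88.761,83.186) → (78.550,85.916) → (73.260,95.067), returning to the start.

Shape 4 is a open polyline drawn with `<polyline>`. Its stroke #ff8800 means engrave at S221, F3710. After flipping Y the toolpath is (125.310,88.545) → (40.723,18.836) → (172.234,81.155) → (129.571,133.027) → (122.835,84.206).

Shape 5 is a rectangle drawn with `<path>`. Its stroke #ff8800 means engrave at S221, F3710. After flipping Y the toolpath is (10.301,72.642) → (35.239,72.642) → (35.239,19.450) → (10.301,19.450) → (10.301,72.642), returning to the start.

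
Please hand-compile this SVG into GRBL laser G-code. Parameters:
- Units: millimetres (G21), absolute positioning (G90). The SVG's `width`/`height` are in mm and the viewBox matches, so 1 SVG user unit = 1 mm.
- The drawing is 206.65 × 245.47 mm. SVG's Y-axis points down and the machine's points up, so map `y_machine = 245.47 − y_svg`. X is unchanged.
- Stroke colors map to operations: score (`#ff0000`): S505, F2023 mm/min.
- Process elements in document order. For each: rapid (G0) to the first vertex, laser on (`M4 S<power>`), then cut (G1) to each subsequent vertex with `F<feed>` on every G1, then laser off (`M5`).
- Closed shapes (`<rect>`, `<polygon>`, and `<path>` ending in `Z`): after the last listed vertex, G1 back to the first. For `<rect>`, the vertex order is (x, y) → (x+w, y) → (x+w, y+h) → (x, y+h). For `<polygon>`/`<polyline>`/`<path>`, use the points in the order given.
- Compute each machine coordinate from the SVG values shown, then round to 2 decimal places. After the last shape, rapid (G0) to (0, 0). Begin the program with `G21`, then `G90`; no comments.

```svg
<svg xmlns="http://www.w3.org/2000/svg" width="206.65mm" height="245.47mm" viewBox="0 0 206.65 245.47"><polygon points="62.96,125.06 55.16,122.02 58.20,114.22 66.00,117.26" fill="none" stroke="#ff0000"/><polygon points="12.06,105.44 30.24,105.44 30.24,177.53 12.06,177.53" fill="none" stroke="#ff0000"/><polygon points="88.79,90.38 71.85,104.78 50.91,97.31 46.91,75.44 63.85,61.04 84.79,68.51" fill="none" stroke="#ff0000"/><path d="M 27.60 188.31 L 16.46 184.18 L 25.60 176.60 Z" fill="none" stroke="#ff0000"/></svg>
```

Since the viewBox matches the mm dimensions, user units are millimetres directly. The only transform is the Y-flip y_m = 245.47 − y_svg.

Shape 1 is a regular polygon drawn with `<polygon>`. Its stroke #ff0000 means score at S505, F2023. After flipping Y the toolpath is (62.96,120.41) → (55.16,123.45) → (58.20,131.25) → (66.00,128.21) → (62.96,120.41), returning to the start.

Shape 2 is a rectangle drawn with `<polygon>`. Its stroke #ff0000 means score at S505, F2023. After flipping Y the toolpath is (12.06,140.03) → (30.24,140.03) → (30.24,67.94) → (12.06,67.94) → (12.06,140.03), returning to the start.

Shape 3 is a regular polygon drawn with `<polygon>`. Its stroke #ff0000 means score at S505, F2023. After flipping Y the toolpath is (88.79,155.09) → (71.85,140.69) → (50.91,148.16) → (46.91,170.03) → (63.85,184.43) → (84.79,176.96) → (88.79,155.09), returning to the start.

Shape 4 is a regular polygon drawn with `<path>`. Its stroke #ff0000 means score at S505, F2023. After flipping Y the toolpath is (27.60,57.16) → (16.46,61.29) → (25.60,68.87) → (27.60,57.16), returning to the start.

G21
G90
G0 X62.96 Y120.41
M4 S505
G1 X55.16 Y123.45 F2023
G1 X58.20 Y131.25 F2023
G1 X66.00 Y128.21 F2023
G1 X62.96 Y120.41 F2023
M5
G0 X12.06 Y140.03
M4 S505
G1 X30.24 Y140.03 F2023
G1 X30.24 Y67.94 F2023
G1 X12.06 Y67.94 F2023
G1 X12.06 Y140.03 F2023
M5
G0 X88.79 Y155.09
M4 S505
G1 X71.85 Y140.69 F2023
G1 X50.91 Y148.16 F2023
G1 X46.91 Y170.03 F2023
G1 X63.85 Y184.43 F2023
G1 X84.79 Y176.96 F2023
G1 X88.79 Y155.09 F2023
M5
G0 X27.60 Y57.16
M4 S505
G1 X16.46 Y61.29 F2023
G1 X25.60 Y68.87 F2023
G1 X27.60 Y57.16 F2023
M5
G0 X0.00 Y0.00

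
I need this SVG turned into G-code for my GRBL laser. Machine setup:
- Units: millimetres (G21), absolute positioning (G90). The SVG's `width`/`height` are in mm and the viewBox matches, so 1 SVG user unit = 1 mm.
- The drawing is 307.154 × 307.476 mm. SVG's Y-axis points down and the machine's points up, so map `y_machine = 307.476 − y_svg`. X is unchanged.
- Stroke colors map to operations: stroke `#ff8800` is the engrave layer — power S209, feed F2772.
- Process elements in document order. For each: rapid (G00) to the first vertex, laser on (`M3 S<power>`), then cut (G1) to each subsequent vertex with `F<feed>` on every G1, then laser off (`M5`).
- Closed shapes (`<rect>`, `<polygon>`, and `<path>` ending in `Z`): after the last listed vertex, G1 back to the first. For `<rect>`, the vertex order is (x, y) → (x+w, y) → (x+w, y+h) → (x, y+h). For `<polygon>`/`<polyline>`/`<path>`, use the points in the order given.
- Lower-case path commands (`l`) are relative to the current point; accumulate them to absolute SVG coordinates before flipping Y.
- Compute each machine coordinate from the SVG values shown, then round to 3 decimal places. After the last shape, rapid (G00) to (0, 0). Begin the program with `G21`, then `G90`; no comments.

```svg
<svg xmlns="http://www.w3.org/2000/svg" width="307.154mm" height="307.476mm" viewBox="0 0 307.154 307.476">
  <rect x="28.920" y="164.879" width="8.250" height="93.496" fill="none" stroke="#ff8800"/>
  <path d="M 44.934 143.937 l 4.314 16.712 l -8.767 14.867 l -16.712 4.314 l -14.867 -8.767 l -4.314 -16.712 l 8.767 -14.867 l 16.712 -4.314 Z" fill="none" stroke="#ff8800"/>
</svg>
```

G21
G90
G00 X28.920 Y142.597
M3 S209
G1 X37.170 Y142.597 F2772
G1 X37.170 Y49.101 F2772
G1 X28.920 Y49.101 F2772
G1 X28.920 Y142.597 F2772
M5
G00 X44.934 Y163.539
M3 S209
G1 X49.248 Y146.827 F2772
G1 X40.481 Y131.960 F2772
G1 X23.769 Y127.646 F2772
G1 X8.902 Y136.413 F2772
G1 X4.588 Y153.125 F2772
G1 X13.355 Y167.992 F2772
G1 X30.067 Y172.306 F2772
G1 X44.934 Y163.539 F2772
M5
G00 X0.000 Y0.000

viewBox `0 0 307.154 307.476` with mm width/height → 1 unit = 1 mm. Flip: y_m = 307.476 − y_svg.

**Shape 1** — `<rect>` rectangle, stroke `#ff8800` → engrave (S209, F2772). Machine vertices: (28.920,142.597) → (37.170,142.597) → (37.170,49.101) → (28.920,49.101) → (28.920,142.597). Closed: final G1 returns to the first vertex.

**Shape 2** — `<path>` regular polygon, stroke `#ff8800` → engrave (S209, F2772). Machine vertices: (44.934,163.539) → (49.248,146.827) → (40.481,131.960) → (23.769,127.646) → (8.902,136.413) → (4.588,153.125) → (13.355,167.992) → (30.067,172.306) → (44.934,163.539). Closed: final G1 returns to the first vertex.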